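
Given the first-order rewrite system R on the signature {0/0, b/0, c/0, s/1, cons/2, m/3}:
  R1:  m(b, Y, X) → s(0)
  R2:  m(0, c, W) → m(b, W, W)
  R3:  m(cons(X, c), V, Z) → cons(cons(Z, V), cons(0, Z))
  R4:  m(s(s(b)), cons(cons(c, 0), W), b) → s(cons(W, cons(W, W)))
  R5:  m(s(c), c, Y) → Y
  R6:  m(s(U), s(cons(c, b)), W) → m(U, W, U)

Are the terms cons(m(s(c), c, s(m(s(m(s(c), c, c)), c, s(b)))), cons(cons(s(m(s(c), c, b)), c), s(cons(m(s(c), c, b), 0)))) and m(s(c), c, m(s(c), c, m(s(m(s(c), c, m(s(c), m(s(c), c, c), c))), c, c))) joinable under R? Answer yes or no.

Reduce t₁ = cons(m(s(c), c, s(m(s(m(s(c), c, c)), c, s(b)))), cons(cons(s(m(s(c), c, b)), c), s(cons(m(s(c), c, b), 0)))):
1. cons(m(s(c), c, s(m(s(m(s(c), c, c)), c, s(b)))), cons(cons(s(m(s(c), c, b)), c), s(cons(m(s(c), c, b), 0))))  →  cons(s(m(s(m(s(c), c, c)), c, s(b))), cons(cons(s(m(s(c), c, b)), c), s(cons(m(s(c), c, b), 0))))   [R5 at 1]
2. cons(s(m(s(m(s(c), c, c)), c, s(b))), cons(cons(s(m(s(c), c, b)), c), s(cons(m(s(c), c, b), 0))))  →  cons(s(m(s(c), c, s(b))), cons(cons(s(m(s(c), c, b)), c), s(cons(m(s(c), c, b), 0))))   [R5 at 1.1.1.1]
3. cons(s(m(s(c), c, s(b))), cons(cons(s(m(s(c), c, b)), c), s(cons(m(s(c), c, b), 0))))  →  cons(s(s(b)), cons(cons(s(m(s(c), c, b)), c), s(cons(m(s(c), c, b), 0))))   [R5 at 1.1]
4. cons(s(s(b)), cons(cons(s(m(s(c), c, b)), c), s(cons(m(s(c), c, b), 0))))  →  cons(s(s(b)), cons(cons(s(b), c), s(cons(m(s(c), c, b), 0))))   [R5 at 2.1.1.1]
5. cons(s(s(b)), cons(cons(s(b), c), s(cons(m(s(c), c, b), 0))))  →  cons(s(s(b)), cons(cons(s(b), c), s(cons(b, 0))))   [R5 at 2.2.1.1]

Reduce t₂ = m(s(c), c, m(s(c), c, m(s(m(s(c), c, m(s(c), m(s(c), c, c), c))), c, c))):
1. m(s(c), c, m(s(c), c, m(s(m(s(c), c, m(s(c), m(s(c), c, c), c))), c, c)))  →  m(s(c), c, m(s(m(s(c), c, m(s(c), m(s(c), c, c), c))), c, c))   [R5 at ε]
2. m(s(c), c, m(s(m(s(c), c, m(s(c), m(s(c), c, c), c))), c, c))  →  m(s(m(s(c), c, m(s(c), m(s(c), c, c), c))), c, c)   [R5 at ε]
3. m(s(m(s(c), c, m(s(c), m(s(c), c, c), c))), c, c)  →  m(s(m(s(c), m(s(c), c, c), c)), c, c)   [R5 at 1.1]
4. m(s(m(s(c), m(s(c), c, c), c)), c, c)  →  m(s(m(s(c), c, c)), c, c)   [R5 at 1.1.2]
5. m(s(m(s(c), c, c)), c, c)  →  m(s(c), c, c)   [R5 at 1.1]
6. m(s(c), c, c)  →  c   [R5 at ε]

no — NF(t₁) = cons(s(s(b)), cons(cons(s(b), c), s(cons(b, 0)))), NF(t₂) = c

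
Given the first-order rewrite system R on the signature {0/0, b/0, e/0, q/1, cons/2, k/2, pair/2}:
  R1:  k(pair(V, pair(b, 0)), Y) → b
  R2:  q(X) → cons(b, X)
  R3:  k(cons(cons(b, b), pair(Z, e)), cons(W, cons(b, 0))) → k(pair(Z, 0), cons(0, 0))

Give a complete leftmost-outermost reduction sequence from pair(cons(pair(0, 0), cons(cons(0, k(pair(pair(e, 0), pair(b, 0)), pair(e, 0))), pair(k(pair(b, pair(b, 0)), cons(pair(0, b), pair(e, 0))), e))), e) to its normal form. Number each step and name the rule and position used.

pair(cons(pair(0, 0), cons(cons(0, b), pair(b, e))), e)

1. pair(cons(pair(0, 0), cons(cons(0, k(pair(pair(e, 0), pair(b, 0)), pair(e, 0))), pair(k(pair(b, pair(b, 0)), cons(pair(0, b), pair(e, 0))), e))), e)  →  pair(cons(pair(0, 0), cons(cons(0, b), pair(k(pair(b, pair(b, 0)), cons(pair(0, b), pair(e, 0))), e))), e)   [R1 at 1.2.1.2]
2. pair(cons(pair(0, 0), cons(cons(0, b), pair(k(pair(b, pair(b, 0)), cons(pair(0, b), pair(e, 0))), e))), e)  →  pair(cons(pair(0, 0), cons(cons(0, b), pair(b, e))), e)   [R1 at 1.2.2.1]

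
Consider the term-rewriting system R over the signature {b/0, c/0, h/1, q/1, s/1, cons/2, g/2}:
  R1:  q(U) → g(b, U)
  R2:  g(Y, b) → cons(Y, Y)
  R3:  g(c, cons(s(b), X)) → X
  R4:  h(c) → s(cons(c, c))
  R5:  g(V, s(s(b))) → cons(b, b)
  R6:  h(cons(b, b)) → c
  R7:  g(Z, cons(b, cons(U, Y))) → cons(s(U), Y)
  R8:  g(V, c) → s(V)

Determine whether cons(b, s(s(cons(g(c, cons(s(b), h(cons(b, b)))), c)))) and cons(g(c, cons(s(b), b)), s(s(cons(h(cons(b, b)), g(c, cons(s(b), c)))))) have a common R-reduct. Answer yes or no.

yes — NF(t₁) = cons(b, s(s(cons(c, c)))), NF(t₂) = cons(b, s(s(cons(c, c))))

Reduce t₁ = cons(b, s(s(cons(g(c, cons(s(b), h(cons(b, b)))), c)))):
1. cons(b, s(s(cons(g(c, cons(s(b), h(cons(b, b)))), c))))  →  cons(b, s(s(cons(h(cons(b, b)), c))))   [R3 at 2.1.1.1]
2. cons(b, s(s(cons(h(cons(b, b)), c))))  →  cons(b, s(s(cons(c, c))))   [R6 at 2.1.1.1]

Reduce t₂ = cons(g(c, cons(s(b), b)), s(s(cons(h(cons(b, b)), g(c, cons(s(b), c)))))):
1. cons(g(c, cons(s(b), b)), s(s(cons(h(cons(b, b)), g(c, cons(s(b), c))))))  →  cons(b, s(s(cons(h(cons(b, b)), g(c, cons(s(b), c))))))   [R3 at 1]
2. cons(b, s(s(cons(h(cons(b, b)), g(c, cons(s(b), c))))))  →  cons(b, s(s(cons(c, g(c, cons(s(b), c))))))   [R6 at 2.1.1.1]
3. cons(b, s(s(cons(c, g(c, cons(s(b), c))))))  →  cons(b, s(s(cons(c, c))))   [R3 at 2.1.1.2]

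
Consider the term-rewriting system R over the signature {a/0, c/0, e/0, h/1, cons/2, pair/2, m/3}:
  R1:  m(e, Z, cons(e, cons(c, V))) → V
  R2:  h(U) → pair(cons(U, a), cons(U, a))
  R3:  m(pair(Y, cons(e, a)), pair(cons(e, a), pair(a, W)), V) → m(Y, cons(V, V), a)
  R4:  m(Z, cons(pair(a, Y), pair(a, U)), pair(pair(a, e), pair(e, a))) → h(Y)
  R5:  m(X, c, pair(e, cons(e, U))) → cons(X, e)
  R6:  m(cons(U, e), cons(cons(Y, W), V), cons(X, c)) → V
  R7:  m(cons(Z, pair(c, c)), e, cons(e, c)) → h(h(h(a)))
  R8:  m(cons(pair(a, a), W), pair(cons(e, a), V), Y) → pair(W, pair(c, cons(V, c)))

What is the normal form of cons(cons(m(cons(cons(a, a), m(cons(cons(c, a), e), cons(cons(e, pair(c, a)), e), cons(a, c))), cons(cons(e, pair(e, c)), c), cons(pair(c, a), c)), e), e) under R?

1. cons(cons(m(cons(cons(a, a), m(cons(cons(c, a), e), cons(cons(e, pair(c, a)), e), cons(a, c))), cons(cons(e, pair(e, c)), c), cons(pair(c, a), c)), e), e)  →  cons(cons(m(cons(cons(a, a), e), cons(cons(e, pair(e, c)), c), cons(pair(c, a), c)), e), e)   [R6 at 1.1.1.2]
2. cons(cons(m(cons(cons(a, a), e), cons(cons(e, pair(e, c)), c), cons(pair(c, a), c)), e), e)  →  cons(cons(c, e), e)   [R6 at 1.1]

cons(cons(c, e), e)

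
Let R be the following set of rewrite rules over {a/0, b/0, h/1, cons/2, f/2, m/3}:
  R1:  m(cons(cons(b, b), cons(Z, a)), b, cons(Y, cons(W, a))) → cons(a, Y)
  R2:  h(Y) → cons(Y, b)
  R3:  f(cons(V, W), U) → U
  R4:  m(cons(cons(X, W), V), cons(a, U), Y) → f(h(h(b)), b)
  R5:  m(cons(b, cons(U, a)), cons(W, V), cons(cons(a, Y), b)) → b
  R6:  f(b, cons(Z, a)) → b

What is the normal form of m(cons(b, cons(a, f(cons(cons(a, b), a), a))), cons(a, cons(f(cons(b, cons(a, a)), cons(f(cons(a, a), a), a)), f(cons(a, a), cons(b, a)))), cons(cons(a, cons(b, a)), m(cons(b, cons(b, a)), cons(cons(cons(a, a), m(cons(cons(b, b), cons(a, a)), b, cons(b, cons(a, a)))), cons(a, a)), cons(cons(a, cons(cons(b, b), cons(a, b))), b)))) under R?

b

1. m(cons(b, cons(a, f(cons(cons(a, b), a), a))), cons(a, cons(f(cons(b, cons(a, a)), cons(f(cons(a, a), a), a)), f(cons(a, a), cons(b, a)))), cons(cons(a, cons(b, a)), m(cons(b, cons(b, a)), cons(cons(cons(a, a), m(cons(cons(b, b), cons(a, a)), b, cons(b, cons(a, a)))), cons(a, a)), cons(cons(a, cons(cons(b, b), cons(a, b))), b))))  →  m(cons(b, cons(a, a)), cons(a, cons(f(cons(b, cons(a, a)), cons(f(cons(a, a), a), a)), f(cons(a, a), cons(b, a)))), cons(cons(a, cons(b, a)), m(cons(b, cons(b, a)), cons(cons(cons(a, a), m(cons(cons(b, b), cons(a, a)), b, cons(b, cons(a, a)))), cons(a, a)), cons(cons(a, cons(cons(b, b), cons(a, b))), b))))   [R3 at 1.2.2]
2. m(cons(b, cons(a, a)), cons(a, cons(f(cons(b, cons(a, a)), cons(f(cons(a, a), a), a)), f(cons(a, a), cons(b, a)))), cons(cons(a, cons(b, a)), m(cons(b, cons(b, a)), cons(cons(cons(a, a), m(cons(cons(b, b), cons(a, a)), b, cons(b, cons(a, a)))), cons(a, a)), cons(cons(a, cons(cons(b, b), cons(a, b))), b))))  →  m(cons(b, cons(a, a)), cons(a, cons(cons(f(cons(a, a), a), a), f(cons(a, a), cons(b, a)))), cons(cons(a, cons(b, a)), m(cons(b, cons(b, a)), cons(cons(cons(a, a), m(cons(cons(b, b), cons(a, a)), b, cons(b, cons(a, a)))), cons(a, a)), cons(cons(a, cons(cons(b, b), cons(a, b))), b))))   [R3 at 2.2.1]
3. m(cons(b, cons(a, a)), cons(a, cons(cons(f(cons(a, a), a), a), f(cons(a, a), cons(b, a)))), cons(cons(a, cons(b, a)), m(cons(b, cons(b, a)), cons(cons(cons(a, a), m(cons(cons(b, b), cons(a, a)), b, cons(b, cons(a, a)))), cons(a, a)), cons(cons(a, cons(cons(b, b), cons(a, b))), b))))  →  m(cons(b, cons(a, a)), cons(a, cons(cons(a, a), f(cons(a, a), cons(b, a)))), cons(cons(a, cons(b, a)), m(cons(b, cons(b, a)), cons(cons(cons(a, a), m(cons(cons(b, b), cons(a, a)), b, cons(b, cons(a, a)))), cons(a, a)), cons(cons(a, cons(cons(b, b), cons(a, b))), b))))   [R3 at 2.2.1.1]
4. m(cons(b, cons(a, a)), cons(a, cons(cons(a, a), f(cons(a, a), cons(b, a)))), cons(cons(a, cons(b, a)), m(cons(b, cons(b, a)), cons(cons(cons(a, a), m(cons(cons(b, b), cons(a, a)), b, cons(b, cons(a, a)))), cons(a, a)), cons(cons(a, cons(cons(b, b), cons(a, b))), b))))  →  m(cons(b, cons(a, a)), cons(a, cons(cons(a, a), cons(b, a))), cons(cons(a, cons(b, a)), m(cons(b, cons(b, a)), cons(cons(cons(a, a), m(cons(cons(b, b), cons(a, a)), b, cons(b, cons(a, a)))), cons(a, a)), cons(cons(a, cons(cons(b, b), cons(a, b))), b))))   [R3 at 2.2.2]
5. m(cons(b, cons(a, a)), cons(a, cons(cons(a, a), cons(b, a))), cons(cons(a, cons(b, a)), m(cons(b, cons(b, a)), cons(cons(cons(a, a), m(cons(cons(b, b), cons(a, a)), b, cons(b, cons(a, a)))), cons(a, a)), cons(cons(a, cons(cons(b, b), cons(a, b))), b))))  →  m(cons(b, cons(a, a)), cons(a, cons(cons(a, a), cons(b, a))), cons(cons(a, cons(b, a)), b))   [R5 at 3.2]
6. m(cons(b, cons(a, a)), cons(a, cons(cons(a, a), cons(b, a))), cons(cons(a, cons(b, a)), b))  →  b   [R5 at ε]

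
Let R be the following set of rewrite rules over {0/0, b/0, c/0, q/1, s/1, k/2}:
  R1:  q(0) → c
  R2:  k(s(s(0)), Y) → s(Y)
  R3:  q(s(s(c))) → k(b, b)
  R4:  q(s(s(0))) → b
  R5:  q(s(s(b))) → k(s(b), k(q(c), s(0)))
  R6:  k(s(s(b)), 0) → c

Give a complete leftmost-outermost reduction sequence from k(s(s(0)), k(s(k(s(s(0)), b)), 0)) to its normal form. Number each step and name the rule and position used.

1. k(s(s(0)), k(s(k(s(s(0)), b)), 0))  →  s(k(s(k(s(s(0)), b)), 0))   [R2 at ε]
2. s(k(s(k(s(s(0)), b)), 0))  →  s(k(s(s(b)), 0))   [R2 at 1.1.1]
3. s(k(s(s(b)), 0))  →  s(c)   [R6 at 1]

s(c)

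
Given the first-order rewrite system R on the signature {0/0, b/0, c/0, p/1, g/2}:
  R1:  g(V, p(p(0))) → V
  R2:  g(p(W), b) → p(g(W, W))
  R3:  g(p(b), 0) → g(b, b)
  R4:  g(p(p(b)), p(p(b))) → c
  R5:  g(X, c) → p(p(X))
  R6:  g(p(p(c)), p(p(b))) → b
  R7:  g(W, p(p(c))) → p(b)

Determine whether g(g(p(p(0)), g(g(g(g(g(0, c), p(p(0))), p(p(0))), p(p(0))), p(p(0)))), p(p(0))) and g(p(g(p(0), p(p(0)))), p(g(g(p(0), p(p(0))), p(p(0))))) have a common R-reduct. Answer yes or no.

Reduce t₁ = g(g(p(p(0)), g(g(g(g(g(0, c), p(p(0))), p(p(0))), p(p(0))), p(p(0)))), p(p(0))):
1. g(g(p(p(0)), g(g(g(g(g(0, c), p(p(0))), p(p(0))), p(p(0))), p(p(0)))), p(p(0)))  →  g(p(p(0)), g(g(g(g(g(0, c), p(p(0))), p(p(0))), p(p(0))), p(p(0))))   [R1 at ε]
2. g(p(p(0)), g(g(g(g(g(0, c), p(p(0))), p(p(0))), p(p(0))), p(p(0))))  →  g(p(p(0)), g(g(g(g(0, c), p(p(0))), p(p(0))), p(p(0))))   [R1 at 2]
3. g(p(p(0)), g(g(g(g(0, c), p(p(0))), p(p(0))), p(p(0))))  →  g(p(p(0)), g(g(g(0, c), p(p(0))), p(p(0))))   [R1 at 2]
4. g(p(p(0)), g(g(g(0, c), p(p(0))), p(p(0))))  →  g(p(p(0)), g(g(0, c), p(p(0))))   [R1 at 2]
5. g(p(p(0)), g(g(0, c), p(p(0))))  →  g(p(p(0)), g(0, c))   [R1 at 2]
6. g(p(p(0)), g(0, c))  →  g(p(p(0)), p(p(0)))   [R5 at 2]
7. g(p(p(0)), p(p(0)))  →  p(p(0))   [R1 at ε]

Reduce t₂ = g(p(g(p(0), p(p(0)))), p(g(g(p(0), p(p(0))), p(p(0))))):
1. g(p(g(p(0), p(p(0)))), p(g(g(p(0), p(p(0))), p(p(0)))))  →  g(p(p(0)), p(g(g(p(0), p(p(0))), p(p(0)))))   [R1 at 1.1]
2. g(p(p(0)), p(g(g(p(0), p(p(0))), p(p(0)))))  →  g(p(p(0)), p(g(p(0), p(p(0)))))   [R1 at 2.1]
3. g(p(p(0)), p(g(p(0), p(p(0)))))  →  g(p(p(0)), p(p(0)))   [R1 at 2.1]
4. g(p(p(0)), p(p(0)))  →  p(p(0))   [R1 at ε]

yes — NF(t₁) = p(p(0)), NF(t₂) = p(p(0))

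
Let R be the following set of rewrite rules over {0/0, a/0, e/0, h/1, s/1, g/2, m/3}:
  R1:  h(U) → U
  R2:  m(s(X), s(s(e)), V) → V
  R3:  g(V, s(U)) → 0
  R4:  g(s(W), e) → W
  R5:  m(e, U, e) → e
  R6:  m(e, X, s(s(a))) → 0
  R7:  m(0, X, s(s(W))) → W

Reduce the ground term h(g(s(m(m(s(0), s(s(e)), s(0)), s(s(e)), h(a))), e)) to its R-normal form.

1. h(g(s(m(m(s(0), s(s(e)), s(0)), s(s(e)), h(a))), e))  →  g(s(m(m(s(0), s(s(e)), s(0)), s(s(e)), h(a))), e)   [R1 at ε]
2. g(s(m(m(s(0), s(s(e)), s(0)), s(s(e)), h(a))), e)  →  m(m(s(0), s(s(e)), s(0)), s(s(e)), h(a))   [R4 at ε]
3. m(m(s(0), s(s(e)), s(0)), s(s(e)), h(a))  →  m(s(0), s(s(e)), h(a))   [R2 at 1]
4. m(s(0), s(s(e)), h(a))  →  h(a)   [R2 at ε]
5. h(a)  →  a   [R1 at ε]

a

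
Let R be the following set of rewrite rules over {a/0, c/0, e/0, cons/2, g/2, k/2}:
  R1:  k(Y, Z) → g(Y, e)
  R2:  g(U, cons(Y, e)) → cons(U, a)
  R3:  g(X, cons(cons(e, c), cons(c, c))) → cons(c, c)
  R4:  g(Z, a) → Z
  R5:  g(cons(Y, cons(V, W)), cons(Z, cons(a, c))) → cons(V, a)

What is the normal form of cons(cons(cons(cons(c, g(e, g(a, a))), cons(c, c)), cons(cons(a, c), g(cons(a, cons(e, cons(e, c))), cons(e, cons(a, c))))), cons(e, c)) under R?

1. cons(cons(cons(cons(c, g(e, g(a, a))), cons(c, c)), cons(cons(a, c), g(cons(a, cons(e, cons(e, c))), cons(e, cons(a, c))))), cons(e, c))  →  cons(cons(cons(cons(c, g(e, a)), cons(c, c)), cons(cons(a, c), g(cons(a, cons(e, cons(e, c))), cons(e, cons(a, c))))), cons(e, c))   [R4 at 1.1.1.2.2]
2. cons(cons(cons(cons(c, g(e, a)), cons(c, c)), cons(cons(a, c), g(cons(a, cons(e, cons(e, c))), cons(e, cons(a, c))))), cons(e, c))  →  cons(cons(cons(cons(c, e), cons(c, c)), cons(cons(a, c), g(cons(a, cons(e, cons(e, c))), cons(e, cons(a, c))))), cons(e, c))   [R4 at 1.1.1.2]
3. cons(cons(cons(cons(c, e), cons(c, c)), cons(cons(a, c), g(cons(a, cons(e, cons(e, c))), cons(e, cons(a, c))))), cons(e, c))  →  cons(cons(cons(cons(c, e), cons(c, c)), cons(cons(a, c), cons(e, a))), cons(e, c))   [R5 at 1.2.2]

cons(cons(cons(cons(c, e), cons(c, c)), cons(cons(a, c), cons(e, a))), cons(e, c))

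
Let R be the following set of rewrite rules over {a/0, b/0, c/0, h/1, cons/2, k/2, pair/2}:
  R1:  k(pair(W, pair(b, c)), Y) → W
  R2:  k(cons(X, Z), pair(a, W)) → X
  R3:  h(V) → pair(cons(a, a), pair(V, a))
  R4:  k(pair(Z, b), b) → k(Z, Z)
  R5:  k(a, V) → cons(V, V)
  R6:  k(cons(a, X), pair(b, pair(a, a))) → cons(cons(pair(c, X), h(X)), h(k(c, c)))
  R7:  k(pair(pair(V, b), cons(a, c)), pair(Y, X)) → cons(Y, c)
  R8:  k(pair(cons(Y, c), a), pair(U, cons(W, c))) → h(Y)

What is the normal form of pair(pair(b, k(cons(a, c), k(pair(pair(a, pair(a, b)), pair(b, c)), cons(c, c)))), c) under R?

1. pair(pair(b, k(cons(a, c), k(pair(pair(a, pair(a, b)), pair(b, c)), cons(c, c)))), c)  →  pair(pair(b, k(cons(a, c), pair(a, pair(a, b)))), c)   [R1 at 1.2.2]
2. pair(pair(b, k(cons(a, c), pair(a, pair(a, b)))), c)  →  pair(pair(b, a), c)   [R2 at 1.2]

pair(pair(b, a), c)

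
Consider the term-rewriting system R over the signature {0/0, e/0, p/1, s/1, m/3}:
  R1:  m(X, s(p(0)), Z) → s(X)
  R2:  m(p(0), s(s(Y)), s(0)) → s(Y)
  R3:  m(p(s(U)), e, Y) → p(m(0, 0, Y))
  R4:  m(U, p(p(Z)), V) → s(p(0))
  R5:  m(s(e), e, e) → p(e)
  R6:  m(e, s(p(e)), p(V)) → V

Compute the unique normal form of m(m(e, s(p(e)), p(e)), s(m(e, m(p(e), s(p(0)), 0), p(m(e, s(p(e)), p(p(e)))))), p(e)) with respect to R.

1. m(m(e, s(p(e)), p(e)), s(m(e, m(p(e), s(p(0)), 0), p(m(e, s(p(e)), p(p(e)))))), p(e))  →  m(e, s(m(e, m(p(e), s(p(0)), 0), p(m(e, s(p(e)), p(p(e)))))), p(e))   [R6 at 1]
2. m(e, s(m(e, m(p(e), s(p(0)), 0), p(m(e, s(p(e)), p(p(e)))))), p(e))  →  m(e, s(m(e, s(p(e)), p(m(e, s(p(e)), p(p(e)))))), p(e))   [R1 at 2.1.2]
3. m(e, s(m(e, s(p(e)), p(m(e, s(p(e)), p(p(e)))))), p(e))  →  m(e, s(m(e, s(p(e)), p(p(e)))), p(e))   [R6 at 2.1]
4. m(e, s(m(e, s(p(e)), p(p(e)))), p(e))  →  m(e, s(p(e)), p(e))   [R6 at 2.1]
5. m(e, s(p(e)), p(e))  →  e   [R6 at ε]

e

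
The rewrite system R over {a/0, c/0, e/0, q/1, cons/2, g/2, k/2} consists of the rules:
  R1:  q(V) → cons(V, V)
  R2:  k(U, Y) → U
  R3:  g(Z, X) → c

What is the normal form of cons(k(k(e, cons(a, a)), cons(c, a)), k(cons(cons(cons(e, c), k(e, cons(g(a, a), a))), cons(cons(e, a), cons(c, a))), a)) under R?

cons(e, cons(cons(cons(e, c), e), cons(cons(e, a), cons(c, a))))

1. cons(k(k(e, cons(a, a)), cons(c, a)), k(cons(cons(cons(e, c), k(e, cons(g(a, a), a))), cons(cons(e, a), cons(c, a))), a))  →  cons(k(e, cons(a, a)), k(cons(cons(cons(e, c), k(e, cons(g(a, a), a))), cons(cons(e, a), cons(c, a))), a))   [R2 at 1]
2. cons(k(e, cons(a, a)), k(cons(cons(cons(e, c), k(e, cons(g(a, a), a))), cons(cons(e, a), cons(c, a))), a))  →  cons(e, k(cons(cons(cons(e, c), k(e, cons(g(a, a), a))), cons(cons(e, a), cons(c, a))), a))   [R2 at 1]
3. cons(e, k(cons(cons(cons(e, c), k(e, cons(g(a, a), a))), cons(cons(e, a), cons(c, a))), a))  →  cons(e, cons(cons(cons(e, c), k(e, cons(g(a, a), a))), cons(cons(e, a), cons(c, a))))   [R2 at 2]
4. cons(e, cons(cons(cons(e, c), k(e, cons(g(a, a), a))), cons(cons(e, a), cons(c, a))))  →  cons(e, cons(cons(cons(e, c), e), cons(cons(e, a), cons(c, a))))   [R2 at 2.1.2]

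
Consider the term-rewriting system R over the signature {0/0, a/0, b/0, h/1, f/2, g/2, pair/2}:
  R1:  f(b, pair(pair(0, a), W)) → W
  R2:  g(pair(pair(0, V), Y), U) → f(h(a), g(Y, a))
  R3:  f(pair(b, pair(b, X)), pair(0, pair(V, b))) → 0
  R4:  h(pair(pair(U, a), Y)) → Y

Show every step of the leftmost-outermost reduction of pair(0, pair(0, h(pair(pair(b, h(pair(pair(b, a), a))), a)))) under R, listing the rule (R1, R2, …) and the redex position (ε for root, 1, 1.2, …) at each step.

pair(0, pair(0, a))

1. pair(0, pair(0, h(pair(pair(b, h(pair(pair(b, a), a))), a))))  →  pair(0, pair(0, h(pair(pair(b, a), a))))   [R4 at 2.2.1.1.2]
2. pair(0, pair(0, h(pair(pair(b, a), a))))  →  pair(0, pair(0, a))   [R4 at 2.2]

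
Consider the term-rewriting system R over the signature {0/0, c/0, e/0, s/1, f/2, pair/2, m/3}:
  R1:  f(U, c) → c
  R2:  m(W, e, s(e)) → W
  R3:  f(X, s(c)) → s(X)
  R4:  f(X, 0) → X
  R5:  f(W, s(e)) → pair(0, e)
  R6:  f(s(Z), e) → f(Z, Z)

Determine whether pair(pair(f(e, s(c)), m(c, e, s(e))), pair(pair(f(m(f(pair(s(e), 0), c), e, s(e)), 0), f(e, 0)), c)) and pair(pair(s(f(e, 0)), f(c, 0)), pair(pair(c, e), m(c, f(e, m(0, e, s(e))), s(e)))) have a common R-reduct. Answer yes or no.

yes — NF(t₁) = pair(pair(s(e), c), pair(pair(c, e), c)), NF(t₂) = pair(pair(s(e), c), pair(pair(c, e), c))

Reduce t₁ = pair(pair(f(e, s(c)), m(c, e, s(e))), pair(pair(f(m(f(pair(s(e), 0), c), e, s(e)), 0), f(e, 0)), c)):
1. pair(pair(f(e, s(c)), m(c, e, s(e))), pair(pair(f(m(f(pair(s(e), 0), c), e, s(e)), 0), f(e, 0)), c))  →  pair(pair(s(e), m(c, e, s(e))), pair(pair(f(m(f(pair(s(e), 0), c), e, s(e)), 0), f(e, 0)), c))   [R3 at 1.1]
2. pair(pair(s(e), m(c, e, s(e))), pair(pair(f(m(f(pair(s(e), 0), c), e, s(e)), 0), f(e, 0)), c))  →  pair(pair(s(e), c), pair(pair(f(m(f(pair(s(e), 0), c), e, s(e)), 0), f(e, 0)), c))   [R2 at 1.2]
3. pair(pair(s(e), c), pair(pair(f(m(f(pair(s(e), 0), c), e, s(e)), 0), f(e, 0)), c))  →  pair(pair(s(e), c), pair(pair(m(f(pair(s(e), 0), c), e, s(e)), f(e, 0)), c))   [R4 at 2.1.1]
4. pair(pair(s(e), c), pair(pair(m(f(pair(s(e), 0), c), e, s(e)), f(e, 0)), c))  →  pair(pair(s(e), c), pair(pair(f(pair(s(e), 0), c), f(e, 0)), c))   [R2 at 2.1.1]
5. pair(pair(s(e), c), pair(pair(f(pair(s(e), 0), c), f(e, 0)), c))  →  pair(pair(s(e), c), pair(pair(c, f(e, 0)), c))   [R1 at 2.1.1]
6. pair(pair(s(e), c), pair(pair(c, f(e, 0)), c))  →  pair(pair(s(e), c), pair(pair(c, e), c))   [R4 at 2.1.2]

Reduce t₂ = pair(pair(s(f(e, 0)), f(c, 0)), pair(pair(c, e), m(c, f(e, m(0, e, s(e))), s(e)))):
1. pair(pair(s(f(e, 0)), f(c, 0)), pair(pair(c, e), m(c, f(e, m(0, e, s(e))), s(e))))  →  pair(pair(s(e), f(c, 0)), pair(pair(c, e), m(c, f(e, m(0, e, s(e))), s(e))))   [R4 at 1.1.1]
2. pair(pair(s(e), f(c, 0)), pair(pair(c, e), m(c, f(e, m(0, e, s(e))), s(e))))  →  pair(pair(s(e), c), pair(pair(c, e), m(c, f(e, m(0, e, s(e))), s(e))))   [R4 at 1.2]
3. pair(pair(s(e), c), pair(pair(c, e), m(c, f(e, m(0, e, s(e))), s(e))))  →  pair(pair(s(e), c), pair(pair(c, e), m(c, f(e, 0), s(e))))   [R2 at 2.2.2.2]
4. pair(pair(s(e), c), pair(pair(c, e), m(c, f(e, 0), s(e))))  →  pair(pair(s(e), c), pair(pair(c, e), m(c, e, s(e))))   [R4 at 2.2.2]
5. pair(pair(s(e), c), pair(pair(c, e), m(c, e, s(e))))  →  pair(pair(s(e), c), pair(pair(c, e), c))   [R2 at 2.2]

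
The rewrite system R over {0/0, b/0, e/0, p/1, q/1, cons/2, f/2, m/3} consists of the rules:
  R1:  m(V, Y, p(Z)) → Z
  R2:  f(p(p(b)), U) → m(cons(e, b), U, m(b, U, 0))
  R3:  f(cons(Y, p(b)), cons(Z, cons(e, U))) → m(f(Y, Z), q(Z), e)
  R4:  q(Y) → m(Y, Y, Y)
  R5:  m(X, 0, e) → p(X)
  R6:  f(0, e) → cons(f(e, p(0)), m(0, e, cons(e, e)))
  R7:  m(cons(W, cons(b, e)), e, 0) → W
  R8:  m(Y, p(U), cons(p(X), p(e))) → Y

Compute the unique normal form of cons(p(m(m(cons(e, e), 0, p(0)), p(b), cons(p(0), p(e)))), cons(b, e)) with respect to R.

cons(p(0), cons(b, e))

1. cons(p(m(m(cons(e, e), 0, p(0)), p(b), cons(p(0), p(e)))), cons(b, e))  →  cons(p(m(cons(e, e), 0, p(0))), cons(b, e))   [R8 at 1.1]
2. cons(p(m(cons(e, e), 0, p(0))), cons(b, e))  →  cons(p(0), cons(b, e))   [R1 at 1.1]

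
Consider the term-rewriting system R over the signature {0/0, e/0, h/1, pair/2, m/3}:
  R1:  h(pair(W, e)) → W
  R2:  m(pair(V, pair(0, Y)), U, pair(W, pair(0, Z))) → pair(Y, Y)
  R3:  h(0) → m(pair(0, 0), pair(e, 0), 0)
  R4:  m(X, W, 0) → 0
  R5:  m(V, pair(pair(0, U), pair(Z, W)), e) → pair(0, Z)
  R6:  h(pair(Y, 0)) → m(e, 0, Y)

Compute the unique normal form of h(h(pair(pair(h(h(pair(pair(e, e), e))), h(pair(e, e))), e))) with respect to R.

e

1. h(h(pair(pair(h(h(pair(pair(e, e), e))), h(pair(e, e))), e)))  →  h(pair(h(h(pair(pair(e, e), e))), h(pair(e, e))))   [R1 at 1]
2. h(pair(h(h(pair(pair(e, e), e))), h(pair(e, e))))  →  h(pair(h(pair(e, e)), h(pair(e, e))))   [R1 at 1.1.1]
3. h(pair(h(pair(e, e)), h(pair(e, e))))  →  h(pair(e, h(pair(e, e))))   [R1 at 1.1]
4. h(pair(e, h(pair(e, e))))  →  h(pair(e, e))   [R1 at 1.2]
5. h(pair(e, e))  →  e   [R1 at ε]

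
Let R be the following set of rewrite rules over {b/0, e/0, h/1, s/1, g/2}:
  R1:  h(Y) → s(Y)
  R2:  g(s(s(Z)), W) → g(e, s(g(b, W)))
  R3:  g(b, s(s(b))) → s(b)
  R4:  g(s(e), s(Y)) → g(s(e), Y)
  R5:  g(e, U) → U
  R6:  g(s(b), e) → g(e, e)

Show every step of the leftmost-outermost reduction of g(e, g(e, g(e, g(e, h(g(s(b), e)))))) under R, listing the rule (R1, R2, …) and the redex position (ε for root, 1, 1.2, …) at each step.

1. g(e, g(e, g(e, g(e, h(g(s(b), e))))))  →  g(e, g(e, g(e, h(g(s(b), e)))))   [R5 at ε]
2. g(e, g(e, g(e, h(g(s(b), e)))))  →  g(e, g(e, h(g(s(b), e))))   [R5 at ε]
3. g(e, g(e, h(g(s(b), e))))  →  g(e, h(g(s(b), e)))   [R5 at ε]
4. g(e, h(g(s(b), e)))  →  h(g(s(b), e))   [R5 at ε]
5. h(g(s(b), e))  →  s(g(s(b), e))   [R1 at ε]
6. s(g(s(b), e))  →  s(g(e, e))   [R6 at 1]
7. s(g(e, e))  →  s(e)   [R5 at 1]

s(e)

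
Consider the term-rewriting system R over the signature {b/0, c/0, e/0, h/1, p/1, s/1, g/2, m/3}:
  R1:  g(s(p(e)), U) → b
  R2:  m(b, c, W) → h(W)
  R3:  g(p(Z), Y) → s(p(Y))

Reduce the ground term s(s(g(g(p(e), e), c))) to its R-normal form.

s(s(b))

1. s(s(g(g(p(e), e), c)))  →  s(s(g(s(p(e)), c)))   [R3 at 1.1.1]
2. s(s(g(s(p(e)), c)))  →  s(s(b))   [R1 at 1.1]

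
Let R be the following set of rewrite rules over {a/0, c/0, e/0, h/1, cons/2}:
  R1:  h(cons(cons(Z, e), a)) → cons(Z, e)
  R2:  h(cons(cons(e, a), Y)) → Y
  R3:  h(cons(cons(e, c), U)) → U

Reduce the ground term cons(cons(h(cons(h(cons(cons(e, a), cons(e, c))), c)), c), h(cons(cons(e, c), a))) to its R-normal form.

1. cons(cons(h(cons(h(cons(cons(e, a), cons(e, c))), c)), c), h(cons(cons(e, c), a)))  →  cons(cons(h(cons(cons(e, c), c)), c), h(cons(cons(e, c), a)))   [R2 at 1.1.1.1]
2. cons(cons(h(cons(cons(e, c), c)), c), h(cons(cons(e, c), a)))  →  cons(cons(c, c), h(cons(cons(e, c), a)))   [R3 at 1.1]
3. cons(cons(c, c), h(cons(cons(e, c), a)))  →  cons(cons(c, c), a)   [R3 at 2]

cons(cons(c, c), a)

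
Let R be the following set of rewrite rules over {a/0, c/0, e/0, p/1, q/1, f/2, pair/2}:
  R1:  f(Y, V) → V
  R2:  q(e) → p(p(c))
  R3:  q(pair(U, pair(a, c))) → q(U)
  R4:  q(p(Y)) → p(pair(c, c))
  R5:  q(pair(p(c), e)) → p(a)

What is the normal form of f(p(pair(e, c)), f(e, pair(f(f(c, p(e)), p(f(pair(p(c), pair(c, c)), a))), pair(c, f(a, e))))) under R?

1. f(p(pair(e, c)), f(e, pair(f(f(c, p(e)), p(f(pair(p(c), pair(c, c)), a))), pair(c, f(a, e)))))  →  f(e, pair(f(f(c, p(e)), p(f(pair(p(c), pair(c, c)), a))), pair(c, f(a, e))))   [R1 at ε]
2. f(e, pair(f(f(c, p(e)), p(f(pair(p(c), pair(c, c)), a))), pair(c, f(a, e))))  →  pair(f(f(c, p(e)), p(f(pair(p(c), pair(c, c)), a))), pair(c, f(a, e)))   [R1 at ε]
3. pair(f(f(c, p(e)), p(f(pair(p(c), pair(c, c)), a))), pair(c, f(a, e)))  →  pair(p(f(pair(p(c), pair(c, c)), a)), pair(c, f(a, e)))   [R1 at 1]
4. pair(p(f(pair(p(c), pair(c, c)), a)), pair(c, f(a, e)))  →  pair(p(a), pair(c, f(a, e)))   [R1 at 1.1]
5. pair(p(a), pair(c, f(a, e)))  →  pair(p(a), pair(c, e))   [R1 at 2.2]

pair(p(a), pair(c, e))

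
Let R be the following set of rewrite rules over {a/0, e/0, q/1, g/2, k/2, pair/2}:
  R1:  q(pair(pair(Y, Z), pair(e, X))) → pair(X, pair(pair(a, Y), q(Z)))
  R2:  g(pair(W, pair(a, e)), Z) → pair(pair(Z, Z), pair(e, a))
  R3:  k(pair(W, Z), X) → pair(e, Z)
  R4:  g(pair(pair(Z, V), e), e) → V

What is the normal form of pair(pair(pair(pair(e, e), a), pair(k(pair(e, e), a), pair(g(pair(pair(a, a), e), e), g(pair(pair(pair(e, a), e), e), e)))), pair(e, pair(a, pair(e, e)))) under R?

pair(pair(pair(pair(e, e), a), pair(pair(e, e), pair(a, e))), pair(e, pair(a, pair(e, e))))

1. pair(pair(pair(pair(e, e), a), pair(k(pair(e, e), a), pair(g(pair(pair(a, a), e), e), g(pair(pair(pair(e, a), e), e), e)))), pair(e, pair(a, pair(e, e))))  →  pair(pair(pair(pair(e, e), a), pair(pair(e, e), pair(g(pair(pair(a, a), e), e), g(pair(pair(pair(e, a), e), e), e)))), pair(e, pair(a, pair(e, e))))   [R3 at 1.2.1]
2. pair(pair(pair(pair(e, e), a), pair(pair(e, e), pair(g(pair(pair(a, a), e), e), g(pair(pair(pair(e, a), e), e), e)))), pair(e, pair(a, pair(e, e))))  →  pair(pair(pair(pair(e, e), a), pair(pair(e, e), pair(a, g(pair(pair(pair(e, a), e), e), e)))), pair(e, pair(a, pair(e, e))))   [R4 at 1.2.2.1]
3. pair(pair(pair(pair(e, e), a), pair(pair(e, e), pair(a, g(pair(pair(pair(e, a), e), e), e)))), pair(e, pair(a, pair(e, e))))  →  pair(pair(pair(pair(e, e), a), pair(pair(e, e), pair(a, e))), pair(e, pair(a, pair(e, e))))   [R4 at 1.2.2.2]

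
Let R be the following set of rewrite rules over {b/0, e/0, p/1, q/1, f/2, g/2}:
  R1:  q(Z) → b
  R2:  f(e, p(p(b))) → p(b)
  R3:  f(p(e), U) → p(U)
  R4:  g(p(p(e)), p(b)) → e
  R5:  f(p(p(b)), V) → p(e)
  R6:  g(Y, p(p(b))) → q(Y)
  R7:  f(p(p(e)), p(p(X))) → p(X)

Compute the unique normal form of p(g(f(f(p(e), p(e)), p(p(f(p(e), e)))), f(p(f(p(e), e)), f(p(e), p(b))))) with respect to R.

1. p(g(f(f(p(e), p(e)), p(p(f(p(e), e)))), f(p(f(p(e), e)), f(p(e), p(b)))))  →  p(g(f(p(p(e)), p(p(f(p(e), e)))), f(p(f(p(e), e)), f(p(e), p(b)))))   [R3 at 1.1.1]
2. p(g(f(p(p(e)), p(p(f(p(e), e)))), f(p(f(p(e), e)), f(p(e), p(b)))))  →  p(g(p(f(p(e), e)), f(p(f(p(e), e)), f(p(e), p(b)))))   [R7 at 1.1]
3. p(g(p(f(p(e), e)), f(p(f(p(e), e)), f(p(e), p(b)))))  →  p(g(p(p(e)), f(p(f(p(e), e)), f(p(e), p(b)))))   [R3 at 1.1.1]
4. p(g(p(p(e)), f(p(f(p(e), e)), f(p(e), p(b)))))  →  p(g(p(p(e)), f(p(p(e)), f(p(e), p(b)))))   [R3 at 1.2.1.1]
5. p(g(p(p(e)), f(p(p(e)), f(p(e), p(b)))))  →  p(g(p(p(e)), f(p(p(e)), p(p(b)))))   [R3 at 1.2.2]
6. p(g(p(p(e)), f(p(p(e)), p(p(b)))))  →  p(g(p(p(e)), p(b)))   [R7 at 1.2]
7. p(g(p(p(e)), p(b)))  →  p(e)   [R4 at 1]

p(e)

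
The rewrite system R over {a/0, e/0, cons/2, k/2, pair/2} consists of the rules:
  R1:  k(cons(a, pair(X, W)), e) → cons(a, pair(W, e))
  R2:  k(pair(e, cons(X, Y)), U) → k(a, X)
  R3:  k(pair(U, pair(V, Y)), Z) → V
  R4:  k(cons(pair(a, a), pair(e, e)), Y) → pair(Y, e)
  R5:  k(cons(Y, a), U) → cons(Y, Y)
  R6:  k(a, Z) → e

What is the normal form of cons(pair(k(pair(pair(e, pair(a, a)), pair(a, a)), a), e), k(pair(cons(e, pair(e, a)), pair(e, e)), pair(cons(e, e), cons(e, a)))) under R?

1. cons(pair(k(pair(pair(e, pair(a, a)), pair(a, a)), a), e), k(pair(cons(e, pair(e, a)), pair(e, e)), pair(cons(e, e), cons(e, a))))  →  cons(pair(a, e), k(pair(cons(e, pair(e, a)), pair(e, e)), pair(cons(e, e), cons(e, a))))   [R3 at 1.1]
2. cons(pair(a, e), k(pair(cons(e, pair(e, a)), pair(e, e)), pair(cons(e, e), cons(e, a))))  →  cons(pair(a, e), e)   [R3 at 2]

cons(pair(a, e), e)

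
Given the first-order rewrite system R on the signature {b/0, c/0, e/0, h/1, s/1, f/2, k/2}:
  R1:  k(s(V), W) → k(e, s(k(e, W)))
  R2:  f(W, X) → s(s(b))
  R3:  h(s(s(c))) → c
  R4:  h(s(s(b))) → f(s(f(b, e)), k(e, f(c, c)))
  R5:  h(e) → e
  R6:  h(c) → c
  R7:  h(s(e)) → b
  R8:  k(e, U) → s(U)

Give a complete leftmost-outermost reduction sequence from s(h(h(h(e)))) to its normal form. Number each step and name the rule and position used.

s(e)

1. s(h(h(h(e))))  →  s(h(h(e)))   [R5 at 1.1.1]
2. s(h(h(e)))  →  s(h(e))   [R5 at 1.1]
3. s(h(e))  →  s(e)   [R5 at 1]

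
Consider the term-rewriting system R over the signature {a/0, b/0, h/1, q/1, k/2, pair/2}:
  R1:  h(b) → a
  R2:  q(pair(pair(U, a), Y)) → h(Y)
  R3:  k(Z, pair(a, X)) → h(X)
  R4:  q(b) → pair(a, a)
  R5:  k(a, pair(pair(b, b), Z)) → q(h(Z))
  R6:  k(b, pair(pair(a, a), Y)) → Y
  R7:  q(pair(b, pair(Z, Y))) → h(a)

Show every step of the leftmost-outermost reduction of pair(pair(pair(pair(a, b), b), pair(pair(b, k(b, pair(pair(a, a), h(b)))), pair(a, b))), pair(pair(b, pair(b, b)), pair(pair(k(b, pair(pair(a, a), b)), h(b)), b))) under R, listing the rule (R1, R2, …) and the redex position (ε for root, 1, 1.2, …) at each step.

1. pair(pair(pair(pair(a, b), b), pair(pair(b, k(b, pair(pair(a, a), h(b)))), pair(a, b))), pair(pair(b, pair(b, b)), pair(pair(k(b, pair(pair(a, a), b)), h(b)), b)))  →  pair(pair(pair(pair(a, b), b), pair(pair(b, h(b)), pair(a, b))), pair(pair(b, pair(b, b)), pair(pair(k(b, pair(pair(a, a), b)), h(b)), b)))   [R6 at 1.2.1.2]
2. pair(pair(pair(pair(a, b), b), pair(pair(b, h(b)), pair(a, b))), pair(pair(b, pair(b, b)), pair(pair(k(b, pair(pair(a, a), b)), h(b)), b)))  →  pair(pair(pair(pair(a, b), b), pair(pair(b, a), pair(a, b))), pair(pair(b, pair(b, b)), pair(pair(k(b, pair(pair(a, a), b)), h(b)), b)))   [R1 at 1.2.1.2]
3. pair(pair(pair(pair(a, b), b), pair(pair(b, a), pair(a, b))), pair(pair(b, pair(b, b)), pair(pair(k(b, pair(pair(a, a), b)), h(b)), b)))  →  pair(pair(pair(pair(a, b), b), pair(pair(b, a), pair(a, b))), pair(pair(b, pair(b, b)), pair(pair(b, h(b)), b)))   [R6 at 2.2.1.1]
4. pair(pair(pair(pair(a, b), b), pair(pair(b, a), pair(a, b))), pair(pair(b, pair(b, b)), pair(pair(b, h(b)), b)))  →  pair(pair(pair(pair(a, b), b), pair(pair(b, a), pair(a, b))), pair(pair(b, pair(b, b)), pair(pair(b, a), b)))   [R1 at 2.2.1.2]

pair(pair(pair(pair(a, b), b), pair(pair(b, a), pair(a, b))), pair(pair(b, pair(b, b)), pair(pair(b, a), b)))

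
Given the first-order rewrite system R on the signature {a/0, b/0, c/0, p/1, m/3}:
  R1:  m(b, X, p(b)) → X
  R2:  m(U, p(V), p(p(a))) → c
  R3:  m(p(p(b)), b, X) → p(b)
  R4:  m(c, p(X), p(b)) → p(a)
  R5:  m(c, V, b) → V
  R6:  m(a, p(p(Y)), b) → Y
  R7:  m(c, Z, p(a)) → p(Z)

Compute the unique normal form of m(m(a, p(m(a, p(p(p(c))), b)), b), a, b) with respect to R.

a

1. m(m(a, p(m(a, p(p(p(c))), b)), b), a, b)  →  m(m(a, p(p(c)), b), a, b)   [R6 at 1.2.1]
2. m(m(a, p(p(c)), b), a, b)  →  m(c, a, b)   [R6 at 1]
3. m(c, a, b)  →  a   [R5 at ε]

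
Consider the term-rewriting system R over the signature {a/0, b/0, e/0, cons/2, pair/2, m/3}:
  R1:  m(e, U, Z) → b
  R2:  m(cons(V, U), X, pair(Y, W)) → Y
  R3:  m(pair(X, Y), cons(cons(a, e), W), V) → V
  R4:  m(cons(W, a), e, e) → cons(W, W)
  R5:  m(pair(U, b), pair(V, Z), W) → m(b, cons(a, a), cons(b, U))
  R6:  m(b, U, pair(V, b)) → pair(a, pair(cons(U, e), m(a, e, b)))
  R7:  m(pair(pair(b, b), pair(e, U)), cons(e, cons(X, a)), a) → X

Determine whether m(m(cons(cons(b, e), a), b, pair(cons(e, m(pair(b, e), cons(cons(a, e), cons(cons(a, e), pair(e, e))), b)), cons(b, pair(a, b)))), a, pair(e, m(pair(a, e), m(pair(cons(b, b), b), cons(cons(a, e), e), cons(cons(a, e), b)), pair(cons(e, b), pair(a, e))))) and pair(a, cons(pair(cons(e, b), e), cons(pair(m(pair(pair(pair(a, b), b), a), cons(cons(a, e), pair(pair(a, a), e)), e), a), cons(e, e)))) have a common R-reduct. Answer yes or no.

no — NF(t₁) = e, NF(t₂) = pair(a, cons(pair(cons(e, b), e), cons(pair(e, a), cons(e, e))))

Reduce t₁ = m(m(cons(cons(b, e), a), b, pair(cons(e, m(pair(b, e), cons(cons(a, e), cons(cons(a, e), pair(e, e))), b)), cons(b, pair(a, b)))), a, pair(e, m(pair(a, e), m(pair(cons(b, b), b), cons(cons(a, e), e), cons(cons(a, e), b)), pair(cons(e, b), pair(a, e))))):
1. m(m(cons(cons(b, e), a), b, pair(cons(e, m(pair(b, e), cons(cons(a, e), cons(cons(a, e), pair(e, e))), b)), cons(b, pair(a, b)))), a, pair(e, m(pair(a, e), m(pair(cons(b, b), b), cons(cons(a, e), e), cons(cons(a, e), b)), pair(cons(e, b), pair(a, e)))))  →  m(cons(e, m(pair(b, e), cons(cons(a, e), cons(cons(a, e), pair(e, e))), b)), a, pair(e, m(pair(a, e), m(pair(cons(b, b), b), cons(cons(a, e), e), cons(cons(a, e), b)), pair(cons(e, b), pair(a, e)))))   [R2 at 1]
2. m(cons(e, m(pair(b, e), cons(cons(a, e), cons(cons(a, e), pair(e, e))), b)), a, pair(e, m(pair(a, e), m(pair(cons(b, b), b), cons(cons(a, e), e), cons(cons(a, e), b)), pair(cons(e, b), pair(a, e)))))  →  e   [R2 at ε]

Reduce t₂ = pair(a, cons(pair(cons(e, b), e), cons(pair(m(pair(pair(pair(a, b), b), a), cons(cons(a, e), pair(pair(a, a), e)), e), a), cons(e, e)))):
1. pair(a, cons(pair(cons(e, b), e), cons(pair(m(pair(pair(pair(a, b), b), a), cons(cons(a, e), pair(pair(a, a), e)), e), a), cons(e, e))))  →  pair(a, cons(pair(cons(e, b), e), cons(pair(e, a), cons(e, e))))   [R3 at 2.2.1.1]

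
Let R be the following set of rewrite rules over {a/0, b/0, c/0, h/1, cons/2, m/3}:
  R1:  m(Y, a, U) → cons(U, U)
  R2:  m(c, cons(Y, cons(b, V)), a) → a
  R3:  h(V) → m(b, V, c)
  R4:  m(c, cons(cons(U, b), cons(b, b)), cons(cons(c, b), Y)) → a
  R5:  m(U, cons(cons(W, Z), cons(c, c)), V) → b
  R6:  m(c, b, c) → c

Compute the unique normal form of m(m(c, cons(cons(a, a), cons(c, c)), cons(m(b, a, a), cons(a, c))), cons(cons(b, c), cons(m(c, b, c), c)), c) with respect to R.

1. m(m(c, cons(cons(a, a), cons(c, c)), cons(m(b, a, a), cons(a, c))), cons(cons(b, c), cons(m(c, b, c), c)), c)  →  m(b, cons(cons(b, c), cons(m(c, b, c), c)), c)   [R5 at 1]
2. m(b, cons(cons(b, c), cons(m(c, b, c), c)), c)  →  m(b, cons(cons(b, c), cons(c, c)), c)   [R6 at 2.2.1]
3. m(b, cons(cons(b, c), cons(c, c)), c)  →  b   [R5 at ε]

b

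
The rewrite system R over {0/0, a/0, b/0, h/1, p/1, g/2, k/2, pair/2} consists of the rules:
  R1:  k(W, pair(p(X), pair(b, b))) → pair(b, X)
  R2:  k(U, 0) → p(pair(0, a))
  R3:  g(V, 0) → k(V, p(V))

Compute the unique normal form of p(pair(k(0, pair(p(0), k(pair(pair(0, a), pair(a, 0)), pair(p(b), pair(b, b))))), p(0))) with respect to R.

p(pair(pair(b, 0), p(0)))

1. p(pair(k(0, pair(p(0), k(pair(pair(0, a), pair(a, 0)), pair(p(b), pair(b, b))))), p(0)))  →  p(pair(k(0, pair(p(0), pair(b, b))), p(0)))   [R1 at 1.1.2.2]
2. p(pair(k(0, pair(p(0), pair(b, b))), p(0)))  →  p(pair(pair(b, 0), p(0)))   [R1 at 1.1]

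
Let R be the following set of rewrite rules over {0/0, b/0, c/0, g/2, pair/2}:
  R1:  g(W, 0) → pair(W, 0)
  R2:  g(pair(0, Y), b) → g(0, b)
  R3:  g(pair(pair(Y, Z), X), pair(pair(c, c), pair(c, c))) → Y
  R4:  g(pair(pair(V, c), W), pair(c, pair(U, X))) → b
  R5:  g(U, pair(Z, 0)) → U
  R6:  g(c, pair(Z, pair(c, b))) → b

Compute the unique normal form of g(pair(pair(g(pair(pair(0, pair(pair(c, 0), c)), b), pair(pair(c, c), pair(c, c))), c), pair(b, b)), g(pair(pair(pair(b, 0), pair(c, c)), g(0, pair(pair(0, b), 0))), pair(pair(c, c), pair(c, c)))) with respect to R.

pair(pair(0, c), pair(b, b))

1. g(pair(pair(g(pair(pair(0, pair(pair(c, 0), c)), b), pair(pair(c, c), pair(c, c))), c), pair(b, b)), g(pair(pair(pair(b, 0), pair(c, c)), g(0, pair(pair(0, b), 0))), pair(pair(c, c), pair(c, c))))  →  g(pair(pair(0, c), pair(b, b)), g(pair(pair(pair(b, 0), pair(c, c)), g(0, pair(pair(0, b), 0))), pair(pair(c, c), pair(c, c))))   [R3 at 1.1.1]
2. g(pair(pair(0, c), pair(b, b)), g(pair(pair(pair(b, 0), pair(c, c)), g(0, pair(pair(0, b), 0))), pair(pair(c, c), pair(c, c))))  →  g(pair(pair(0, c), pair(b, b)), pair(b, 0))   [R3 at 2]
3. g(pair(pair(0, c), pair(b, b)), pair(b, 0))  →  pair(pair(0, c), pair(b, b))   [R5 at ε]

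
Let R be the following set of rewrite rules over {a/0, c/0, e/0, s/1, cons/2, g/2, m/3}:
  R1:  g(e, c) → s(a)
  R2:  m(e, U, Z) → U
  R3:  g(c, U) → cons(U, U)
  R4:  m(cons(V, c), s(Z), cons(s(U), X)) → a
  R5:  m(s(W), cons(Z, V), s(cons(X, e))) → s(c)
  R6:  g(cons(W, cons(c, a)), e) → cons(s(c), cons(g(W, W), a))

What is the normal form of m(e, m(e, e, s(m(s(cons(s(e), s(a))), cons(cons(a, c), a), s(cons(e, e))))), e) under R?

e

1. m(e, m(e, e, s(m(s(cons(s(e), s(a))), cons(cons(a, c), a), s(cons(e, e))))), e)  →  m(e, e, s(m(s(cons(s(e), s(a))), cons(cons(a, c), a), s(cons(e, e)))))   [R2 at ε]
2. m(e, e, s(m(s(cons(s(e), s(a))), cons(cons(a, c), a), s(cons(e, e)))))  →  e   [R2 at ε]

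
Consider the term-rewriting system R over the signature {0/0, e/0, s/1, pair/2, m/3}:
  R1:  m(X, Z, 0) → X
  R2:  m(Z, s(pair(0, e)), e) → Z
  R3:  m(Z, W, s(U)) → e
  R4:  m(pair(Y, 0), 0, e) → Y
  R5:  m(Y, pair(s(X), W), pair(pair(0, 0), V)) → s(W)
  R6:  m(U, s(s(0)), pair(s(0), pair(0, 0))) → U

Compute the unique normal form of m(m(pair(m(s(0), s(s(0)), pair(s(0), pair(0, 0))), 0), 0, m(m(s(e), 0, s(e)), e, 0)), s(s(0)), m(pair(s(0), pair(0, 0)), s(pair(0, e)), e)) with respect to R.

1. m(m(pair(m(s(0), s(s(0)), pair(s(0), pair(0, 0))), 0), 0, m(m(s(e), 0, s(e)), e, 0)), s(s(0)), m(pair(s(0), pair(0, 0)), s(pair(0, e)), e))  →  m(m(pair(s(0), 0), 0, m(m(s(e), 0, s(e)), e, 0)), s(s(0)), m(pair(s(0), pair(0, 0)), s(pair(0, e)), e))   [R6 at 1.1.1]
2. m(m(pair(s(0), 0), 0, m(m(s(e), 0, s(e)), e, 0)), s(s(0)), m(pair(s(0), pair(0, 0)), s(pair(0, e)), e))  →  m(m(pair(s(0), 0), 0, m(s(e), 0, s(e))), s(s(0)), m(pair(s(0), pair(0, 0)), s(pair(0, e)), e))   [R1 at 1.3]
3. m(m(pair(s(0), 0), 0, m(s(e), 0, s(e))), s(s(0)), m(pair(s(0), pair(0, 0)), s(pair(0, e)), e))  →  m(m(pair(s(0), 0), 0, e), s(s(0)), m(pair(s(0), pair(0, 0)), s(pair(0, e)), e))   [R3 at 1.3]
4. m(m(pair(s(0), 0), 0, e), s(s(0)), m(pair(s(0), pair(0, 0)), s(pair(0, e)), e))  →  m(s(0), s(s(0)), m(pair(s(0), pair(0, 0)), s(pair(0, e)), e))   [R4 at 1]
5. m(s(0), s(s(0)), m(pair(s(0), pair(0, 0)), s(pair(0, e)), e))  →  m(s(0), s(s(0)), pair(s(0), pair(0, 0)))   [R2 at 3]
6. m(s(0), s(s(0)), pair(s(0), pair(0, 0)))  →  s(0)   [R6 at ε]

s(0)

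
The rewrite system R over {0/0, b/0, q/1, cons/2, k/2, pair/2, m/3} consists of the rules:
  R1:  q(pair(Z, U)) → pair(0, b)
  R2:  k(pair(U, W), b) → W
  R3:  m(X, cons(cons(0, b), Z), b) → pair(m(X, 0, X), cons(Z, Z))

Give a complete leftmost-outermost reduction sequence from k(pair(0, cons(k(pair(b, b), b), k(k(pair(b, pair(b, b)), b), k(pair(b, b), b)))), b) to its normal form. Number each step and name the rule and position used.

cons(b, b)

1. k(pair(0, cons(k(pair(b, b), b), k(k(pair(b, pair(b, b)), b), k(pair(b, b), b)))), b)  →  cons(k(pair(b, b), b), k(k(pair(b, pair(b, b)), b), k(pair(b, b), b)))   [R2 at ε]
2. cons(k(pair(b, b), b), k(k(pair(b, pair(b, b)), b), k(pair(b, b), b)))  →  cons(b, k(k(pair(b, pair(b, b)), b), k(pair(b, b), b)))   [R2 at 1]
3. cons(b, k(k(pair(b, pair(b, b)), b), k(pair(b, b), b)))  →  cons(b, k(pair(b, b), k(pair(b, b), b)))   [R2 at 2.1]
4. cons(b, k(pair(b, b), k(pair(b, b), b)))  →  cons(b, k(pair(b, b), b))   [R2 at 2.2]
5. cons(b, k(pair(b, b), b))  →  cons(b, b)   [R2 at 2]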